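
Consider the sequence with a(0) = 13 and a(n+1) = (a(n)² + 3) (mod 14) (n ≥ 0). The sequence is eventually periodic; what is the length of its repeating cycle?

6

We have a(0) = 13; a(1) = 4; a(2) = 5; a(3) = 0; a(4) = 3; a(5) = 12; a(6) = 7; a(7) = 10; a(8) = 5.
Since a(8) = a(2) = 5, the sequence is eventually periodic: after a pre-period of length 2 it cycles with period 6.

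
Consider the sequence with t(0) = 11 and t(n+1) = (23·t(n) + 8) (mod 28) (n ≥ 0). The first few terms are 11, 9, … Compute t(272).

Computing terms: t(0) = 11; t(1) = 9; t(2) = 19; t(3) = 25; t(4) = 23; t(5) = 5; t(6) = 11.
Since t(6) = t(0) = 11, the sequence is periodic with period 6.
(272 - 0) mod 6 = 2, so t(272) = t(2) = 19.

19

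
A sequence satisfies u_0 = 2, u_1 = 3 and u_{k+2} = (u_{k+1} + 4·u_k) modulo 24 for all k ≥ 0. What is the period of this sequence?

8

u_0 = 2, u_1 = 3, u_2 = 11, u_3 = 23, u_4 = 19, u_5 = 15, u_6 = 19, u_7 = 7, u_8 = 11, u_9 = 15, u_{10} = 11, u_{11} = 23.
Since (u_{10}, u_{11}) = (u_2, u_3) = (11, 23) (two consecutive terms determine the rest), the sequence is eventually periodic: after a pre-period of length 2 it cycles with period 8.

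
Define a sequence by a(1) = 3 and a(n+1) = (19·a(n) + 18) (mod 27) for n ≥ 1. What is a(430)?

3

Listing terms: a(1) = 3,  a(2) = 21,  a(3) = 12,  a(4) = 3.
Since a(4) = a(1) = 3, the sequence is periodic with period 3.
So a(430) = a(1 + ((430-1) mod 3)) = a(1) = 3.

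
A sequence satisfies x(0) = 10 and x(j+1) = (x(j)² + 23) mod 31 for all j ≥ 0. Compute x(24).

Listing terms: x(0) = 10; x(1) = 30; x(2) = 24; x(3) = 10.
Since x(3) = x(0) = 10, the sequence is periodic with period 3.
(24 - 0) mod 3 = 0, so x(24) = x(0) = 10.

10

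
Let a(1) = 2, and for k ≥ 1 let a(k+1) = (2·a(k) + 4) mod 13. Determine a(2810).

We have a(1) = 2, a(2) = 8, a(3) = 7, a(4) = 5, a(5) = 1, a(6) = 6, a(7) = 3, a(8) = 10, a(9) = 11, a(10) = 0, a(11) = 4, a(12) = 12, a(13) = 2.
The sequence repeats with period 12.
(2810 - 1) mod 12 = 1, so a(2810) = a(2) = 8.

8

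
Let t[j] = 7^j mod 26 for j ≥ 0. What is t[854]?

23

We have t[0] = 1, t[1] = 7, t[2] = 23, t[3] = 5, t[4] = 9, t[5] = 11, t[6] = 25, t[7] = 19, t[8] = 3, t[9] = 21, t[10] = 17, t[11] = 15, t[12] = 1.
Since t[12] = t[0] = 1, the sequence is periodic with period 12.
So t[854] = t[0 + ((854-0) mod 12)] = t[2] = 23.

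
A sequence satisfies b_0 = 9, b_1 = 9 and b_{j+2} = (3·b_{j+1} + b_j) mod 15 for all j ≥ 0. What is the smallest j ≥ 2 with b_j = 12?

3

b_0 = 9, b_1 = 9, b_2 = 6, b_3 = 12, b_4 = 12, b_5 = 3, b_6 = 6, b_7 = 6, b_8 = 9, b_9 = 3, b_{10} = 3, b_{11} = 12, b_{12} = 9, b_{13} = 9.
The sequence repeats with period 12.
The value 12 first appears (with j ≥ 2) at b_3.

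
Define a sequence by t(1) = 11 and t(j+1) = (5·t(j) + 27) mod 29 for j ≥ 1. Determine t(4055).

6

t(1) = 11,  t(2) = 24,  t(3) = 2,  t(4) = 8,  t(5) = 9,  t(6) = 14,  t(7) = 10,  t(8) = 19,  t(9) = 6,  t(10) = 28,  t(11) = 22,  t(12) = 21,  t(13) = 16,  t(14) = 20,  t(15) = 11.
Since t(15) = t(1) = 11, the sequence is periodic with period 14.
(4055 - 1) mod 14 = 8, so t(4055) = t(9) = 6.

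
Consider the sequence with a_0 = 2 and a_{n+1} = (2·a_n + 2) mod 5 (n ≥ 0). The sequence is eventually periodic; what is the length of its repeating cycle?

a_0 = 2; a_1 = 1; a_2 = 4; a_3 = 0; a_4 = 2.
Since a_4 = a_0 = 2, the sequence is periodic with period 4.

4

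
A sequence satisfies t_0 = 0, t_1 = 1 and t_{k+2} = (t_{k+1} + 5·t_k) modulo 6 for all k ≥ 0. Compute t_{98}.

1

t_0 = 0,  t_1 = 1,  t_2 = 1,  t_3 = 0,  t_4 = 5,  t_5 = 5,  t_6 = 0,  t_7 = 1.
Since (t_6, t_7) = (t_0, t_1) = (0, 1) (two consecutive terms determine the rest), the sequence is periodic with period 6.
(98 - 0) mod 6 = 2, so t_{98} = t_2 = 1.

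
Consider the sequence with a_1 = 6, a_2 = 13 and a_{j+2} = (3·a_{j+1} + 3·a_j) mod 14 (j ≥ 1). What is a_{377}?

13

a_1 = 6, a_2 = 13, a_3 = 1, a_4 = 0, a_5 = 3, a_6 = 9, a_7 = 8, a_8 = 9, a_9 = 9, a_{10} = 12, a_{11} = 7, a_{12} = 1, a_{13} = 10, a_{14} = 5, a_{15} = 3, a_{16} = 10, a_{17} = 11, a_{18} = 7, a_{19} = 12, a_{20} = 1, a_{21} = 11, a_{22} = 8, a_{23} = 1, a_{24} = 13, a_{25} = 0, a_{26} = 11, a_{27} = 5, a_{28} = 6, a_{29} = 5, a_{30} = 5, a_{31} = 2, a_{32} = 7, a_{33} = 13, a_{34} = 4, a_{35} = 9, a_{36} = 11, a_{37} = 4, a_{38} = 3, a_{39} = 7, a_{40} = 2, a_{41} = 13, a_{42} = 3, a_{43} = 6, a_{44} = 13.
Since (a_{43}, a_{44}) = (a_1, a_2) = (6, 13) (two consecutive terms determine the rest), the sequence is periodic with period 42.
(377 - 1) mod 42 = 40, so a_{377} = a_{41} = 13.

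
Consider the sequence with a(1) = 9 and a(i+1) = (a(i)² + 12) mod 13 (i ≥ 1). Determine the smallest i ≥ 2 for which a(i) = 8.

Computing terms: a(1) = 9, a(2) = 2, a(3) = 3, a(4) = 8, a(5) = 11, a(6) = 3.
Since a(6) = a(3) = 3, the sequence is eventually periodic: after a pre-period of length 2 it cycles with period 3.
The value 8 first appears (with i ≥ 2) at a(4).

4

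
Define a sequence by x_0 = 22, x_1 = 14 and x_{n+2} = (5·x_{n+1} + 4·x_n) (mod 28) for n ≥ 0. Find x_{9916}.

10

x_0 = 22, x_1 = 14, x_2 = 18, x_3 = 6, x_4 = 18, x_5 = 2, x_6 = 26, x_7 = 26, x_8 = 10, x_9 = 14, x_{10} = 26, x_{11} = 18, x_{12} = 26, x_{13} = 6, x_{14} = 22, x_{15} = 22, x_{16} = 2, x_{17} = 14, x_{18} = 22, x_{19} = 26, x_{20} = 22, x_{21} = 18, x_{22} = 10, x_{23} = 10, x_{24} = 6, x_{25} = 14, x_{26} = 10, x_{27} = 22, x_{28} = 10, x_{29} = 26, x_{30} = 2, x_{31} = 2, x_{32} = 18, x_{33} = 14, x_{34} = 2, x_{35} = 10, x_{36} = 2, x_{37} = 22, x_{38} = 6, x_{39} = 6, x_{40} = 26, x_{41} = 14, x_{42} = 6, x_{43} = 2, x_{44} = 6, x_{45} = 10, x_{46} = 18, x_{47} = 18, x_{48} = 22, x_{49} = 14.
Since (x_{48}, x_{49}) = (x_0, x_1) = (22, 14) (two consecutive terms determine the rest), the sequence is periodic with period 48.
So x_{9916} = x_{0 + ((9916-0) mod 48)} = x_{28} = 10.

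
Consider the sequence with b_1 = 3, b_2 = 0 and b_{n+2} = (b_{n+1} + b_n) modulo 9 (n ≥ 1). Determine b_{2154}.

0

Computing terms: b_1 = 3; b_2 = 0; b_3 = 3; b_4 = 3; b_5 = 6; b_6 = 0; b_7 = 6; b_8 = 6; b_9 = 3; b_{10} = 0.
The sequence repeats with period 8.
(2154 - 1) mod 8 = 1, so b_{2154} = b_2 = 0.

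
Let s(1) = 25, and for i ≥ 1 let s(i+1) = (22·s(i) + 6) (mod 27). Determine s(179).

Computing terms: s(1) = 25,  s(2) = 16,  s(3) = 7,  s(4) = 25.
The sequence repeats with period 3.
(179 - 1) mod 3 = 1, so s(179) = s(2) = 16.

16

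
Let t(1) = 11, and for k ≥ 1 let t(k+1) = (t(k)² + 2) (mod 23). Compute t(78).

We have t(1) = 11,  t(2) = 8,  t(3) = 20,  t(4) = 11.
Since t(4) = t(1) = 11, the sequence is periodic with period 3.
(78 - 1) mod 3 = 2, so t(78) = t(3) = 20.

20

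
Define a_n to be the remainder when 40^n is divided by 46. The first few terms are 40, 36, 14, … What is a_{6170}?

Listing terms: a_1 = 40,  a_2 = 36,  a_3 = 14,  a_4 = 8,  a_5 = 44,  a_6 = 12,  a_7 = 20,  a_8 = 18,  a_9 = 30,  a_{10} = 4,  a_{11} = 22,  a_{12} = 6,  a_{13} = 10,  a_{14} = 32,  a_{15} = 38,  a_{16} = 2,  a_{17} = 34,  a_{18} = 26,  a_{19} = 28,  a_{20} = 16,  a_{21} = 42,  a_{22} = 24,  a_{23} = 40.
The sequence repeats with period 22.
So a_{6170} = a_{1 + ((6170-1) mod 22)} = a_{10} = 4.

4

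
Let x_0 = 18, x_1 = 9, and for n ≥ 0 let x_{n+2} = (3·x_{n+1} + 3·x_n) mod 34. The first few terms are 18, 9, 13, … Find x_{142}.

x_0 = 18; x_1 = 9; x_2 = 13; x_3 = 32; x_4 = 33; x_5 = 25; x_6 = 4; x_7 = 19; x_8 = 1; x_9 = 26; x_{10} = 13; x_{11} = 15; x_{12} = 16; x_{13} = 25; x_{14} = 21; x_{15} = 2; x_{16} = 1; x_{17} = 9; x_{18} = 30; x_{19} = 15; x_{20} = 33; x_{21} = 8; x_{22} = 21; x_{23} = 19; x_{24} = 18; x_{25} = 9.
Since (x_{24}, x_{25}) = (x_0, x_1) = (18, 9) (two consecutive terms determine the rest), the sequence is periodic with period 24.
(142 - 0) mod 24 = 22, so x_{142} = x_{22} = 21.

21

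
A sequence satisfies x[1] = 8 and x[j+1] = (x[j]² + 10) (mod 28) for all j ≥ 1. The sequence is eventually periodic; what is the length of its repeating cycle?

Listing terms: x[1] = 8,  x[2] = 18,  x[3] = 26,  x[4] = 14,  x[5] = 10,  x[6] = 26.
Since x[6] = x[3] = 26, the sequence is eventually periodic: after a pre-period of length 2 it cycles with period 3.

3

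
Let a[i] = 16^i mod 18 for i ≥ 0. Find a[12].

10

Computing terms: a[0] = 1, a[1] = 16, a[2] = 4, a[3] = 10, a[4] = 16.
Since a[4] = a[1] = 16, the sequence is eventually periodic: after a pre-period of length 1 it cycles with period 3.
For i ≥ 1, a[i] depends only on (i - 1) mod 3. (12 - 1) mod 3 = 2, so a[12] = a[3] = 10.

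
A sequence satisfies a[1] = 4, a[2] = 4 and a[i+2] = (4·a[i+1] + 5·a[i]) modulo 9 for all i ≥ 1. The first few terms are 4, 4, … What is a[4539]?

0

a[1] = 4, a[2] = 4, a[3] = 0, a[4] = 2, a[5] = 8, a[6] = 6, a[7] = 1, a[8] = 7, a[9] = 6, a[10] = 5, a[11] = 5, a[12] = 0, a[13] = 7, a[14] = 1, a[15] = 3, a[16] = 8, a[17] = 2, a[18] = 3, a[19] = 4, a[20] = 4.
The sequence repeats with period 18.
(4539 - 1) mod 18 = 2, so a[4539] = a[3] = 0.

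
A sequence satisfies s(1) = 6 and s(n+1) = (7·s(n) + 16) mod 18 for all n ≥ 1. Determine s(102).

8

Listing terms: s(1) = 6; s(2) = 4; s(3) = 8; s(4) = 0; s(5) = 16; s(6) = 2; s(7) = 12; s(8) = 10; s(9) = 14; s(10) = 6.
The sequence repeats with period 9.
(102 - 1) mod 9 = 2, so s(102) = s(3) = 8.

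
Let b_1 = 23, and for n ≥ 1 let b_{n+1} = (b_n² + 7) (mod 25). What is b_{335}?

8

We have b_1 = 23, b_2 = 11, b_3 = 3, b_4 = 16, b_5 = 13, b_6 = 1, b_7 = 8, b_8 = 21, b_9 = 23.
Since b_9 = b_1 = 23, the sequence is periodic with period 8.
(335 - 1) mod 8 = 6, so b_{335} = b_7 = 8.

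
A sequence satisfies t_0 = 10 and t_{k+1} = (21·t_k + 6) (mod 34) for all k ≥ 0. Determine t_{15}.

Computing terms: t_0 = 10, t_1 = 12, t_2 = 20, t_3 = 18, t_4 = 10.
The sequence repeats with period 4.
So t_{15} = t_{0 + ((15-0) mod 4)} = t_3 = 18.

18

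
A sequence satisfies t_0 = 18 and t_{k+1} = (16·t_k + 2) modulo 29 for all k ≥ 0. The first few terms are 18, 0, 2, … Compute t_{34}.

Listing terms: t_0 = 18, t_1 = 0, t_2 = 2, t_3 = 5, t_4 = 24, t_5 = 9, t_6 = 1, t_7 = 18.
The sequence repeats with period 7.
So t_{34} = t_{0 + ((34-0) mod 7)} = t_6 = 1.

1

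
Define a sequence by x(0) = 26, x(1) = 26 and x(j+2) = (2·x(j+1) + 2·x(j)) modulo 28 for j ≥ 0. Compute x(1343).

8

We have x(0) = 26, x(1) = 26, x(2) = 20, x(3) = 8, x(4) = 0, x(5) = 16, x(6) = 4, x(7) = 12, x(8) = 4, x(9) = 4, x(10) = 16, x(11) = 12, x(12) = 0, x(13) = 24, x(14) = 20, x(15) = 4, x(16) = 20, x(17) = 20, x(18) = 24, x(19) = 4, x(20) = 0, x(21) = 8, x(22) = 16, x(23) = 20, x(24) = 16, x(25) = 16, x(26) = 8, x(27) = 20, x(28) = 0, x(29) = 12, x(30) = 24, x(31) = 16, x(32) = 24, x(33) = 24, x(34) = 12, x(35) = 16, x(36) = 0, x(37) = 4, x(38) = 8, x(39) = 24, x(40) = 8, x(41) = 8, x(42) = 4, x(43) = 24, x(44) = 0, x(45) = 20, x(46) = 12, x(47) = 8, x(48) = 12, x(49) = 12, x(50) = 20, x(51) = 8.
Since (x(50), x(51)) = (x(2), x(3)) = (20, 8) (two consecutive terms determine the rest), the sequence is eventually periodic: after a pre-period of length 2 it cycles with period 48.
For j ≥ 2, x(j) depends only on (j - 2) mod 48. (1343 - 2) mod 48 = 45, so x(1343) = x(47) = 8.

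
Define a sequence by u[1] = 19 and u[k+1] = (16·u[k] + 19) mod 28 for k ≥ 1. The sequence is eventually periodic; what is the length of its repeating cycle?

3

Listing terms: u[1] = 19; u[2] = 15; u[3] = 7; u[4] = 19.
The sequence repeats with period 3.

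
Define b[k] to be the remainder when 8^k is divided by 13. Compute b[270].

12

b[1] = 8; b[2] = 12; b[3] = 5; b[4] = 1; b[5] = 8.
Since b[5] = b[1] = 8, the sequence is periodic with period 4.
(270 - 1) mod 4 = 1, so b[270] = b[2] = 12.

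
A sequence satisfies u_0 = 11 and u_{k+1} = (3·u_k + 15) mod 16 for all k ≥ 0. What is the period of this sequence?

8

We have u_0 = 11, u_1 = 0, u_2 = 15, u_3 = 12, u_4 = 3, u_5 = 8, u_6 = 7, u_7 = 4, u_8 = 11.
Since u_8 = u_0 = 11, the sequence is periodic with period 8.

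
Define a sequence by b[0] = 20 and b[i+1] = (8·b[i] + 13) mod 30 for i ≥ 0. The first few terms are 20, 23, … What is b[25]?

We have b[0] = 20; b[1] = 23; b[2] = 17; b[3] = 29; b[4] = 5; b[5] = 23.
Since b[5] = b[1] = 23, the sequence is eventually periodic: after a pre-period of length 1 it cycles with period 4.
For i ≥ 1, b[i] depends only on (i - 1) mod 4. (25 - 1) mod 4 = 0, so b[25] = b[1] = 23.

23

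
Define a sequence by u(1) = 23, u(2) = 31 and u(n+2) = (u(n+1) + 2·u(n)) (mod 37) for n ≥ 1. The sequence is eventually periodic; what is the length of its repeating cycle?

36

We have u(1) = 23; u(2) = 31; u(3) = 3; u(4) = 28; u(5) = 34; u(6) = 16; u(7) = 10; u(8) = 5; u(9) = 25; u(10) = 35; u(11) = 11; u(12) = 7; u(13) = 29; u(14) = 6; u(15) = 27; u(16) = 2; u(17) = 19; u(18) = 23; u(19) = 24; u(20) = 33; u(21) = 7; u(22) = 36; u(23) = 13; u(24) = 11; u(25) = 0; u(26) = 22; u(27) = 22; u(28) = 29; u(29) = 36; u(30) = 20; u(31) = 18; u(32) = 21; u(33) = 20; u(34) = 25; u(35) = 28; u(36) = 4; u(37) = 23; u(38) = 31.
The sequence repeats with period 36.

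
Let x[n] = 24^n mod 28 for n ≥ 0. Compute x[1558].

x[0] = 1,  x[1] = 24,  x[2] = 16,  x[3] = 20,  x[4] = 4,  x[5] = 12,  x[6] = 8,  x[7] = 24.
Since x[7] = x[1] = 24, the sequence is eventually periodic: after a pre-period of length 1 it cycles with period 6.
For n ≥ 1, x[n] depends only on (n - 1) mod 6. (1558 - 1) mod 6 = 3, so x[1558] = x[4] = 4.

4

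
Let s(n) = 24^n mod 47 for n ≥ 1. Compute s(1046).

7

Listing terms: s(1) = 24, s(2) = 12, s(3) = 6, s(4) = 3, s(5) = 25, s(6) = 36, s(7) = 18, s(8) = 9, s(9) = 28, s(10) = 14, s(11) = 7, s(12) = 27, s(13) = 37, s(14) = 42, s(15) = 21, s(16) = 34, s(17) = 17, s(18) = 32, s(19) = 16, s(20) = 8, s(21) = 4, s(22) = 2, s(23) = 1, s(24) = 24.
The sequence repeats with period 23.
(1046 - 1) mod 23 = 10, so s(1046) = s(11) = 7.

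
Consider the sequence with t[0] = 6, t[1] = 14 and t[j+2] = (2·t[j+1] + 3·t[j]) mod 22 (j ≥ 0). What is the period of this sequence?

We have t[0] = 6; t[1] = 14; t[2] = 2; t[3] = 2; t[4] = 10; t[5] = 4; t[6] = 16; t[7] = 0; t[8] = 4; t[9] = 8; t[10] = 6; t[11] = 14.
Since (t[10], t[11]) = (t[0], t[1]) = (6, 14) (two consecutive terms determine the rest), the sequence is periodic with period 10.

10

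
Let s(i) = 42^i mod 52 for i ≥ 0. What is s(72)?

40

s(0) = 1; s(1) = 42; s(2) = 48; s(3) = 40; s(4) = 16; s(5) = 48.
Since s(5) = s(2) = 48, the sequence is eventually periodic: after a pre-period of length 2 it cycles with period 3.
For i ≥ 2, s(i) depends only on (i - 2) mod 3. (72 - 2) mod 3 = 1, so s(72) = s(3) = 40.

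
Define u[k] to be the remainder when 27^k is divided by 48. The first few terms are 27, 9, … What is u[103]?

3

Listing terms: u[1] = 27, u[2] = 9, u[3] = 3, u[4] = 33, u[5] = 27.
The sequence repeats with period 4.
So u[103] = u[1 + ((103-1) mod 4)] = u[3] = 3.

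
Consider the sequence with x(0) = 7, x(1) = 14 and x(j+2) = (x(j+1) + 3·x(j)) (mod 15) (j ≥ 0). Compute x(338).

We have x(0) = 7, x(1) = 14, x(2) = 5, x(3) = 2, x(4) = 2, x(5) = 8, x(6) = 14, x(7) = 8, x(8) = 5, x(9) = 14, x(10) = 14, x(11) = 11, x(12) = 8, x(13) = 11, x(14) = 5, x(15) = 8, x(16) = 8, x(17) = 2, x(18) = 11, x(19) = 2, x(20) = 5, x(21) = 11, x(22) = 11, x(23) = 14, x(24) = 2, x(25) = 14, x(26) = 5.
Since (x(25), x(26)) = (x(1), x(2)) = (14, 5) (two consecutive terms determine the rest), the sequence is eventually periodic: after a pre-period of length 1 it cycles with period 24.
For j ≥ 1, x(j) depends only on (j - 1) mod 24. (338 - 1) mod 24 = 1, so x(338) = x(2) = 5.

5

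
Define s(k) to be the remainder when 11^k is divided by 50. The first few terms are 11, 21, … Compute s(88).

31

Listing terms: s(1) = 11, s(2) = 21, s(3) = 31, s(4) = 41, s(5) = 1, s(6) = 11.
The sequence repeats with period 5.
So s(88) = s(1 + ((88-1) mod 5)) = s(3) = 31.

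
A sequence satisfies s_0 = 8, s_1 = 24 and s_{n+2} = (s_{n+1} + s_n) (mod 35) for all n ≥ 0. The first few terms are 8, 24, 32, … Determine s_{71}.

26

Listing terms: s_0 = 8,  s_1 = 24,  s_2 = 32,  s_3 = 21,  s_4 = 18,  s_5 = 4,  s_6 = 22,  s_7 = 26,  s_8 = 13,  s_9 = 4,  s_{10} = 17,  s_{11} = 21,  s_{12} = 3,  s_{13} = 24,  s_{14} = 27,  s_{15} = 16,  s_{16} = 8,  s_{17} = 24.
Since (s_{16}, s_{17}) = (s_0, s_1) = (8, 24) (two consecutive terms determine the rest), the sequence is periodic with period 16.
So s_{71} = s_{0 + ((71-0) mod 16)} = s_7 = 26.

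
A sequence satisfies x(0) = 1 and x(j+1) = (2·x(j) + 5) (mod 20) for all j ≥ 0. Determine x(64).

We have x(0) = 1,  x(1) = 7,  x(2) = 19,  x(3) = 3,  x(4) = 11,  x(5) = 7.
Since x(5) = x(1) = 7, the sequence is eventually periodic: after a pre-period of length 1 it cycles with period 4.
For j ≥ 1, x(j) depends only on (j - 1) mod 4. (64 - 1) mod 4 = 3, so x(64) = x(4) = 11.

11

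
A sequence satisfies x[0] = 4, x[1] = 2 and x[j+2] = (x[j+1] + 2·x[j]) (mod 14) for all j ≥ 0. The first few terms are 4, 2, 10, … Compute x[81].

0

We have x[0] = 4; x[1] = 2; x[2] = 10; x[3] = 0; x[4] = 6; x[5] = 6; x[6] = 4; x[7] = 2.
The sequence repeats with period 6.
So x[81] = x[0 + ((81-0) mod 6)] = x[3] = 0.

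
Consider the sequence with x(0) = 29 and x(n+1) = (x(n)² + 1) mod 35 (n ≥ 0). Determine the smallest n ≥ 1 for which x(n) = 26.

x(0) = 29, x(1) = 2, x(2) = 5, x(3) = 26, x(4) = 12, x(5) = 5.
Since x(5) = x(2) = 5, the sequence is eventually periodic: after a pre-period of length 2 it cycles with period 3.
The value 26 first appears (with n ≥ 1) at x(3).

3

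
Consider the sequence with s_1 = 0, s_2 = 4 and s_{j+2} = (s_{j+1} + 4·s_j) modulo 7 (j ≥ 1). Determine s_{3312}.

1

We have s_1 = 0, s_2 = 4, s_3 = 4, s_4 = 6, s_5 = 1, s_6 = 4, s_7 = 1, s_8 = 3, s_9 = 0, s_{10} = 5, s_{11} = 5, s_{12} = 4, s_{13} = 3, s_{14} = 5, s_{15} = 3, s_{16} = 2, s_{17} = 0, s_{18} = 1, s_{19} = 1, s_{20} = 5, s_{21} = 2, s_{22} = 1, s_{23} = 2, s_{24} = 6, s_{25} = 0, s_{26} = 3, s_{27} = 3, s_{28} = 1, s_{29} = 6, s_{30} = 3, s_{31} = 6, s_{32} = 4, s_{33} = 0, s_{34} = 2, s_{35} = 2, s_{36} = 3, s_{37} = 4, s_{38} = 2, s_{39} = 4, s_{40} = 5, s_{41} = 0, s_{42} = 6, s_{43} = 6, s_{44} = 2, s_{45} = 5, s_{46} = 6, s_{47} = 5, s_{48} = 1, s_{49} = 0, s_{50} = 4.
The sequence repeats with period 48.
(3312 - 1) mod 48 = 47, so s_{3312} = s_{48} = 1.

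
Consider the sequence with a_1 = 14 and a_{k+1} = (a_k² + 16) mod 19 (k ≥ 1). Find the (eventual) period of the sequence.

3

We have a_1 = 14; a_2 = 3; a_3 = 6; a_4 = 14.
Since a_4 = a_1 = 14, the sequence is periodic with period 3.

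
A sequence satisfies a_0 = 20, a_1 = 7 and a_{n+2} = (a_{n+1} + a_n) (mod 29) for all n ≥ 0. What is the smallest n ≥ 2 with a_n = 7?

15

Computing terms: a_0 = 20,  a_1 = 7,  a_2 = 27,  a_3 = 5,  a_4 = 3,  a_5 = 8,  a_6 = 11,  a_7 = 19,  a_8 = 1,  a_9 = 20,  a_{10} = 21,  a_{11} = 12,  a_{12} = 4,  a_{13} = 16,  a_{14} = 20,  a_{15} = 7.
Since (a_{14}, a_{15}) = (a_0, a_1) = (20, 7) (two consecutive terms determine the rest), the sequence is periodic with period 14.
The value 7 next appears (with n ≥ 2) at a_{15}.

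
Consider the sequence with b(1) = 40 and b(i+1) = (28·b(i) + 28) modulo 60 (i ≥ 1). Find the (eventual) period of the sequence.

12

Computing terms: b(1) = 40; b(2) = 8; b(3) = 12; b(4) = 4; b(5) = 20; b(6) = 48; b(7) = 52; b(8) = 44; b(9) = 0; b(10) = 28; b(11) = 32; b(12) = 24; b(13) = 40.
Since b(13) = b(1) = 40, the sequence is periodic with period 12.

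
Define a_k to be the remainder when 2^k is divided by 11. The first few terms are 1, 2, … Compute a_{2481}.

Listing terms: a_0 = 1, a_1 = 2, a_2 = 4, a_3 = 8, a_4 = 5, a_5 = 10, a_6 = 9, a_7 = 7, a_8 = 3, a_9 = 6, a_{10} = 1.
Since a_{10} = a_0 = 1, the sequence is periodic with period 10.
So a_{2481} = a_{0 + ((2481-0) mod 10)} = a_1 = 2.

2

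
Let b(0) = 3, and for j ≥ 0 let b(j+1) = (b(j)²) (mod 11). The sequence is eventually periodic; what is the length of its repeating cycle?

4

Listing terms: b(0) = 3,  b(1) = 9,  b(2) = 4,  b(3) = 5,  b(4) = 3.
Since b(4) = b(0) = 3, the sequence is periodic with period 4.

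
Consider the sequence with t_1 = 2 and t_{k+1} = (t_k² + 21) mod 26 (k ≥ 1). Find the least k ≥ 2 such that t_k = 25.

t_1 = 2; t_2 = 25; t_3 = 22; t_4 = 11; t_5 = 12; t_6 = 9; t_7 = 24; t_8 = 25.
Since t_8 = t_2 = 25, the sequence is eventually periodic: after a pre-period of length 1 it cycles with period 6.
The value 25 first appears (with k ≥ 2) at t_2.

2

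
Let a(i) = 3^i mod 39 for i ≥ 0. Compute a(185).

We have a(0) = 1, a(1) = 3, a(2) = 9, a(3) = 27, a(4) = 3.
Since a(4) = a(1) = 3, the sequence is eventually periodic: after a pre-period of length 1 it cycles with period 3.
For i ≥ 1, a(i) depends only on (i - 1) mod 3. (185 - 1) mod 3 = 1, so a(185) = a(2) = 9.

9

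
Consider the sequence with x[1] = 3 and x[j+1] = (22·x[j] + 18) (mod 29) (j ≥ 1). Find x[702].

We have x[1] = 3,  x[2] = 26,  x[3] = 10,  x[4] = 6,  x[5] = 5,  x[6] = 12,  x[7] = 21,  x[8] = 16,  x[9] = 22,  x[10] = 9,  x[11] = 13,  x[12] = 14,  x[13] = 7,  x[14] = 27,  x[15] = 3.
The sequence repeats with period 14.
So x[702] = x[1 + ((702-1) mod 14)] = x[2] = 26.

26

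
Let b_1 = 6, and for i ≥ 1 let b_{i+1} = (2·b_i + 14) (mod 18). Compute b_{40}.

2

Listing terms: b_1 = 6, b_2 = 8, b_3 = 12, b_4 = 2, b_5 = 0, b_6 = 14, b_7 = 6.
The sequence repeats with period 6.
So b_{40} = b_{1 + ((40-1) mod 6)} = b_4 = 2.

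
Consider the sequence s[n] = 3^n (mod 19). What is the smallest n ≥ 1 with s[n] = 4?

14

Listing terms: s[0] = 1, s[1] = 3, s[2] = 9, s[3] = 8, s[4] = 5, s[5] = 15, s[6] = 7, s[7] = 2, s[8] = 6, s[9] = 18, s[10] = 16, s[11] = 10, s[12] = 11, s[13] = 14, s[14] = 4, s[15] = 12, s[16] = 17, s[17] = 13, s[18] = 1.
Since s[18] = s[0] = 1, the sequence is periodic with period 18.
The value 4 first appears (with n ≥ 1) at s[14].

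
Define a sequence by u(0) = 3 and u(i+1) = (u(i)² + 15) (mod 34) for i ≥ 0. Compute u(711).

14

Computing terms: u(0) = 3, u(1) = 24, u(2) = 13, u(3) = 14, u(4) = 7, u(5) = 30, u(6) = 31, u(7) = 24.
Since u(7) = u(1) = 24, the sequence is eventually periodic: after a pre-period of length 1 it cycles with period 6.
For i ≥ 1, u(i) depends only on (i - 1) mod 6. (711 - 1) mod 6 = 2, so u(711) = u(3) = 14.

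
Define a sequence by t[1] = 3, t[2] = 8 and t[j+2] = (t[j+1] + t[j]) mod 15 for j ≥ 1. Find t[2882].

Computing terms: t[1] = 3, t[2] = 8, t[3] = 11, t[4] = 4, t[5] = 0, t[6] = 4, t[7] = 4, t[8] = 8, t[9] = 12, t[10] = 5, t[11] = 2, t[12] = 7, t[13] = 9, t[14] = 1, t[15] = 10, t[16] = 11, t[17] = 6, t[18] = 2, t[19] = 8, t[20] = 10, t[21] = 3, t[22] = 13, t[23] = 1, t[24] = 14, t[25] = 0, t[26] = 14, t[27] = 14, t[28] = 13, t[29] = 12, t[30] = 10, t[31] = 7, t[32] = 2, t[33] = 9, t[34] = 11, t[35] = 5, t[36] = 1, t[37] = 6, t[38] = 7, t[39] = 13, t[40] = 5, t[41] = 3, t[42] = 8.
Since (t[41], t[42]) = (t[1], t[2]) = (3, 8) (two consecutive terms determine the rest), the sequence is periodic with period 40.
So t[2882] = t[1 + ((2882-1) mod 40)] = t[2] = 8.

8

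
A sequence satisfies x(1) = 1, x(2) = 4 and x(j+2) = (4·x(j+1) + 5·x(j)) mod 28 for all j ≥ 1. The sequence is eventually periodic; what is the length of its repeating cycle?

Listing terms: x(1) = 1,  x(2) = 4,  x(3) = 21,  x(4) = 20,  x(5) = 17,  x(6) = 0,  x(7) = 1,  x(8) = 4.
Since (x(7), x(8)) = (x(1), x(2)) = (1, 4) (two consecutive terms determine the rest), the sequence is periodic with period 6.

6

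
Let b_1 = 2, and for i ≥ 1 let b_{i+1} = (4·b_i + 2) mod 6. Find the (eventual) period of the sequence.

3

Computing terms: b_1 = 2; b_2 = 4; b_3 = 0; b_4 = 2.
The sequence repeats with period 3.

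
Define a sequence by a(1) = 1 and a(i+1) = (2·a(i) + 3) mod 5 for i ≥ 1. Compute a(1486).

a(1) = 1,  a(2) = 0,  a(3) = 3,  a(4) = 4,  a(5) = 1.
The sequence repeats with period 4.
(1486 - 1) mod 4 = 1, so a(1486) = a(2) = 0.

0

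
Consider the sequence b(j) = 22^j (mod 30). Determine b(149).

22

We have b(0) = 1,  b(1) = 22,  b(2) = 4,  b(3) = 28,  b(4) = 16,  b(5) = 22.
Since b(5) = b(1) = 22, the sequence is eventually periodic: after a pre-period of length 1 it cycles with period 4.
For j ≥ 1, b(j) depends only on (j - 1) mod 4. (149 - 1) mod 4 = 0, so b(149) = b(1) = 22.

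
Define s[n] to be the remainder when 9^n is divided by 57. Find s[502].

42

s[0] = 1, s[1] = 9, s[2] = 24, s[3] = 45, s[4] = 6, s[5] = 54, s[6] = 30, s[7] = 42, s[8] = 36, s[9] = 39, s[10] = 9.
Since s[10] = s[1] = 9, the sequence is eventually periodic: after a pre-period of length 1 it cycles with period 9.
For n ≥ 1, s[n] depends only on (n - 1) mod 9. (502 - 1) mod 9 = 6, so s[502] = s[7] = 42.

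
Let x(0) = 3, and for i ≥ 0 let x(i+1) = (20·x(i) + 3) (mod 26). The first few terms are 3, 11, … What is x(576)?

3

x(0) = 3, x(1) = 11, x(2) = 15, x(3) = 17, x(4) = 5, x(5) = 25, x(6) = 9, x(7) = 1, x(8) = 23, x(9) = 21, x(10) = 7, x(11) = 13, x(12) = 3.
The sequence repeats with period 12.
So x(576) = x(0 + ((576-0) mod 12)) = x(0) = 3.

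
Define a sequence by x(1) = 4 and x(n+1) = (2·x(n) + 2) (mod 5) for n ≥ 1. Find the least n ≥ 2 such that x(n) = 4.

5

x(1) = 4,  x(2) = 0,  x(3) = 2,  x(4) = 1,  x(5) = 4.
The sequence repeats with period 4.
The value 4 next appears (with n ≥ 2) at x(5).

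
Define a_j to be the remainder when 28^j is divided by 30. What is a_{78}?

4

Computing terms: a_0 = 1,  a_1 = 28,  a_2 = 4,  a_3 = 22,  a_4 = 16,  a_5 = 28.
Since a_5 = a_1 = 28, the sequence is eventually periodic: after a pre-period of length 1 it cycles with period 4.
For j ≥ 1, a_j depends only on (j - 1) mod 4. (78 - 1) mod 4 = 1, so a_{78} = a_2 = 4.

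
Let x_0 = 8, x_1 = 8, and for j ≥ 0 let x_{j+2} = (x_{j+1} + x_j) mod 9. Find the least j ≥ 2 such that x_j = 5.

6

x_0 = 8, x_1 = 8, x_2 = 7, x_3 = 6, x_4 = 4, x_5 = 1, x_6 = 5, x_7 = 6, x_8 = 2, x_9 = 8, x_{10} = 1, x_{11} = 0, x_{12} = 1, x_{13} = 1, x_{14} = 2, x_{15} = 3, x_{16} = 5, x_{17} = 8, x_{18} = 4, x_{19} = 3, x_{20} = 7, x_{21} = 1, x_{22} = 8, x_{23} = 0, x_{24} = 8, x_{25} = 8.
The sequence repeats with period 24.
The value 5 first appears (with j ≥ 2) at x_6.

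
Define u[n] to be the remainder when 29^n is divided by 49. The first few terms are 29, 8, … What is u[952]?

1

u[1] = 29; u[2] = 8; u[3] = 36; u[4] = 15; u[5] = 43; u[6] = 22; u[7] = 1; u[8] = 29.
Since u[8] = u[1] = 29, the sequence is periodic with period 7.
(952 - 1) mod 7 = 6, so u[952] = u[7] = 1.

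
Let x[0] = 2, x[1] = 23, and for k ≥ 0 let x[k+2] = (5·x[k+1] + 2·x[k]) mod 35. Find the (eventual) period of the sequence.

Computing terms: x[0] = 2, x[1] = 23, x[2] = 14, x[3] = 11, x[4] = 13, x[5] = 17, x[6] = 6, x[7] = 29, x[8] = 17, x[9] = 3, x[10] = 14, x[11] = 6, x[12] = 23, x[13] = 22, x[14] = 16, x[15] = 19, x[16] = 22, x[17] = 8, x[18] = 14, x[19] = 16, x[20] = 3, x[21] = 12, x[22] = 31, x[23] = 4, x[24] = 12, x[25] = 33, x[26] = 14, x[27] = 31, x[28] = 8, x[29] = 32, x[30] = 1, x[31] = 34, x[32] = 32, x[33] = 18, x[34] = 14, x[35] = 1, x[36] = 33, x[37] = 27, x[38] = 26, x[39] = 9, x[40] = 27, x[41] = 13, x[42] = 14, x[43] = 26, x[44] = 18, x[45] = 2, x[46] = 11, x[47] = 24, x[48] = 2, x[49] = 23.
Since (x[48], x[49]) = (x[0], x[1]) = (2, 23) (two consecutive terms determine the rest), the sequence is periodic with period 48.

48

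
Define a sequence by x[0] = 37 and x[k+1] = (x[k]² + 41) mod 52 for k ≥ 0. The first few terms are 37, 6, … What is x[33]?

6

We have x[0] = 37,  x[1] = 6,  x[2] = 25,  x[3] = 42,  x[4] = 37.
Since x[4] = x[0] = 37, the sequence is periodic with period 4.
So x[33] = x[0 + ((33-0) mod 4)] = x[1] = 6.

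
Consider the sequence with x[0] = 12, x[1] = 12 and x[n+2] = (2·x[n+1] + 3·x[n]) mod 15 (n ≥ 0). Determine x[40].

12

x[0] = 12, x[1] = 12, x[2] = 0, x[3] = 6, x[4] = 12, x[5] = 12.
The sequence repeats with period 4.
So x[40] = x[0 + ((40-0) mod 4)] = x[0] = 12.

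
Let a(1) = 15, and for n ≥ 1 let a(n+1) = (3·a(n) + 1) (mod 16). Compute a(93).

Listing terms: a(1) = 15,  a(2) = 14,  a(3) = 11,  a(4) = 2,  a(5) = 7,  a(6) = 6,  a(7) = 3,  a(8) = 10,  a(9) = 15.
The sequence repeats with period 8.
So a(93) = a(1 + ((93-1) mod 8)) = a(5) = 7.

7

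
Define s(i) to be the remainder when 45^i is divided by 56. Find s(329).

5

We have s(0) = 1, s(1) = 45, s(2) = 9, s(3) = 13, s(4) = 25, s(5) = 5, s(6) = 1.
The sequence repeats with period 6.
(329 - 0) mod 6 = 5, so s(329) = s(5) = 5.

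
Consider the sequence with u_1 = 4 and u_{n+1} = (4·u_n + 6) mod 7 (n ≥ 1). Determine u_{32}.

Listing terms: u_1 = 4; u_2 = 1; u_3 = 3; u_4 = 4.
The sequence repeats with period 3.
(32 - 1) mod 3 = 1, so u_{32} = u_2 = 1.

1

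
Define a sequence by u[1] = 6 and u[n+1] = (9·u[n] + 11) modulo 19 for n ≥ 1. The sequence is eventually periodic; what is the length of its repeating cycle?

Listing terms: u[1] = 6; u[2] = 8; u[3] = 7; u[4] = 17; u[5] = 12; u[6] = 5; u[7] = 18; u[8] = 2; u[9] = 10; u[10] = 6.
The sequence repeats with period 9.

9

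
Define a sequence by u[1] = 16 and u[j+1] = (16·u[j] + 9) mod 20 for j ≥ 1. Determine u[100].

u[1] = 16,  u[2] = 5,  u[3] = 9,  u[4] = 13,  u[5] = 17,  u[6] = 1,  u[7] = 5.
Since u[7] = u[2] = 5, the sequence is eventually periodic: after a pre-period of length 1 it cycles with period 5.
For j ≥ 2, u[j] depends only on (j - 2) mod 5. (100 - 2) mod 5 = 3, so u[100] = u[5] = 17.

17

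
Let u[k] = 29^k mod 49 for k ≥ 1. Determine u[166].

43

u[1] = 29; u[2] = 8; u[3] = 36; u[4] = 15; u[5] = 43; u[6] = 22; u[7] = 1; u[8] = 29.
Since u[8] = u[1] = 29, the sequence is periodic with period 7.
(166 - 1) mod 7 = 4, so u[166] = u[5] = 43.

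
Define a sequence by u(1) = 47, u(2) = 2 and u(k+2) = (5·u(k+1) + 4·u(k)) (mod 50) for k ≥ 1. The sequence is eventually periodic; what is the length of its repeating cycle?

20

We have u(1) = 47,  u(2) = 2,  u(3) = 48,  u(4) = 48,  u(5) = 32,  u(6) = 2,  u(7) = 38,  u(8) = 48,  u(9) = 42,  u(10) = 2,  u(11) = 28,  u(12) = 48,  u(13) = 2,  u(14) = 2,  u(15) = 18,  u(16) = 48,  u(17) = 12,  u(18) = 2,  u(19) = 8,  u(20) = 48,  u(21) = 22,  u(22) = 2,  u(23) = 48.
Since (u(22), u(23)) = (u(2), u(3)) = (2, 48) (two consecutive terms determine the rest), the sequence is eventually periodic: after a pre-period of length 1 it cycles with period 20.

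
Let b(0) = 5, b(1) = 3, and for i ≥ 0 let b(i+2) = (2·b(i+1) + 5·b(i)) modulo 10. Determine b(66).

1

b(0) = 5; b(1) = 3; b(2) = 1; b(3) = 7; b(4) = 9; b(5) = 3; b(6) = 1.
Since (b(5), b(6)) = (b(1), b(2)) = (3, 1) (two consecutive terms determine the rest), the sequence is eventually periodic: after a pre-period of length 1 it cycles with period 4.
For i ≥ 1, b(i) depends only on (i - 1) mod 4. (66 - 1) mod 4 = 1, so b(66) = b(2) = 1.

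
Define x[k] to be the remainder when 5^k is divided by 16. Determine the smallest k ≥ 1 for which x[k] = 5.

1

We have x[0] = 1; x[1] = 5; x[2] = 9; x[3] = 13; x[4] = 1.
Since x[4] = x[0] = 1, the sequence is periodic with period 4.
The value 5 first appears (with k ≥ 1) at x[1].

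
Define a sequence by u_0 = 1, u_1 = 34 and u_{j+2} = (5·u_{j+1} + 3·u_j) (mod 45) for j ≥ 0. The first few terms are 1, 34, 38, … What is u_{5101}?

Computing terms: u_0 = 1,  u_1 = 34,  u_2 = 38,  u_3 = 22,  u_4 = 44,  u_5 = 16,  u_6 = 32,  u_7 = 28,  u_8 = 11,  u_9 = 4,  u_{10} = 8,  u_{11} = 7,  u_{12} = 14,  u_{13} = 1,  u_{14} = 2,  u_{15} = 13,  u_{16} = 26,  u_{17} = 34,  u_{18} = 23,  u_{19} = 37,  u_{20} = 29,  u_{21} = 31,  u_{22} = 17,  u_{23} = 43,  u_{24} = 41,  u_{25} = 19,  u_{26} = 38,  u_{27} = 22.
Since (u_{26}, u_{27}) = (u_2, u_3) = (38, 22) (two consecutive terms determine the rest), the sequence is eventually periodic: after a pre-period of length 2 it cycles with period 24.
For j ≥ 2, u_j depends only on (j - 2) mod 24. (5101 - 2) mod 24 = 11, so u_{5101} = u_{13} = 1.

1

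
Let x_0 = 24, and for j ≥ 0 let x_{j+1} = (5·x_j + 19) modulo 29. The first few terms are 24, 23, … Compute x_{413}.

We have x_0 = 24; x_1 = 23; x_2 = 18; x_3 = 22; x_4 = 13; x_5 = 26; x_6 = 4; x_7 = 10; x_8 = 11; x_9 = 16; x_{10} = 12; x_{11} = 21; x_{12} = 8; x_{13} = 1; x_{14} = 24.
The sequence repeats with period 14.
So x_{413} = x_{0 + ((413-0) mod 14)} = x_7 = 10.

10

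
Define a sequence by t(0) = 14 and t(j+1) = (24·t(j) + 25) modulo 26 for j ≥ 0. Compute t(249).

19

t(0) = 14; t(1) = 23; t(2) = 5; t(3) = 15; t(4) = 21; t(5) = 9; t(6) = 7; t(7) = 11; t(8) = 3; t(9) = 19; t(10) = 13; t(11) = 25; t(12) = 1; t(13) = 23.
Since t(13) = t(1) = 23, the sequence is eventually periodic: after a pre-period of length 1 it cycles with period 12.
For j ≥ 1, t(j) depends only on (j - 1) mod 12. (249 - 1) mod 12 = 8, so t(249) = t(9) = 19.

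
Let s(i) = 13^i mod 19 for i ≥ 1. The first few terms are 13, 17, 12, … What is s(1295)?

Computing terms: s(1) = 13; s(2) = 17; s(3) = 12; s(4) = 4; s(5) = 14; s(6) = 11; s(7) = 10; s(8) = 16; s(9) = 18; s(10) = 6; s(11) = 2; s(12) = 7; s(13) = 15; s(14) = 5; s(15) = 8; s(16) = 9; s(17) = 3; s(18) = 1; s(19) = 13.
Since s(19) = s(1) = 13, the sequence is periodic with period 18.
(1295 - 1) mod 18 = 16, so s(1295) = s(17) = 3.

3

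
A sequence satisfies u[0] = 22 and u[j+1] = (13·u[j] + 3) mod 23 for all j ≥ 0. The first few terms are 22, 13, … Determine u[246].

We have u[0] = 22,  u[1] = 13,  u[2] = 11,  u[3] = 8,  u[4] = 15,  u[5] = 14,  u[6] = 1,  u[7] = 16,  u[8] = 4,  u[9] = 9,  u[10] = 5,  u[11] = 22.
Since u[11] = u[0] = 22, the sequence is periodic with period 11.
So u[246] = u[0 + ((246-0) mod 11)] = u[4] = 15.

15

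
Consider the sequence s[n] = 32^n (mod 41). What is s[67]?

9

Computing terms: s[0] = 1, s[1] = 32, s[2] = 40, s[3] = 9, s[4] = 1.
Since s[4] = s[0] = 1, the sequence is periodic with period 4.
(67 - 0) mod 4 = 3, so s[67] = s[3] = 9.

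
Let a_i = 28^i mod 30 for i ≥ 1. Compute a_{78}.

a_1 = 28, a_2 = 4, a_3 = 22, a_4 = 16, a_5 = 28.
The sequence repeats with period 4.
(78 - 1) mod 4 = 1, so a_{78} = a_2 = 4.

4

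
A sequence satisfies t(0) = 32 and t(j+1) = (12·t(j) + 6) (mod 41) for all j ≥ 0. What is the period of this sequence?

t(0) = 32, t(1) = 21, t(2) = 12, t(3) = 27, t(4) = 2, t(5) = 30, t(6) = 38, t(7) = 11, t(8) = 15, t(9) = 22, t(10) = 24, t(11) = 7, t(12) = 8, t(13) = 20, t(14) = 0, t(15) = 6, t(16) = 37, t(17) = 40, t(18) = 35, t(19) = 16, t(20) = 34, t(21) = 4, t(22) = 13, t(23) = 39, t(24) = 23, t(25) = 36, t(26) = 28, t(27) = 14, t(28) = 10, t(29) = 3, t(30) = 1, t(31) = 18, t(32) = 17, t(33) = 5, t(34) = 25, t(35) = 19, t(36) = 29, t(37) = 26, t(38) = 31, t(39) = 9, t(40) = 32.
The sequence repeats with period 40.

40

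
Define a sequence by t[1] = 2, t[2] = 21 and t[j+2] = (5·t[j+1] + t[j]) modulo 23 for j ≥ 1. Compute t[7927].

10

t[1] = 2, t[2] = 21, t[3] = 15, t[4] = 4, t[5] = 12, t[6] = 18, t[7] = 10, t[8] = 22, t[9] = 5, t[10] = 1, t[11] = 10, t[12] = 5, t[13] = 12, t[14] = 19, t[15] = 15, t[16] = 2, t[17] = 2, t[18] = 12, t[19] = 16, t[20] = 0, t[21] = 16, t[22] = 11, t[23] = 2, t[24] = 21.
Since (t[23], t[24]) = (t[1], t[2]) = (2, 21) (two consecutive terms determine the rest), the sequence is periodic with period 22.
So t[7927] = t[1 + ((7927-1) mod 22)] = t[7] = 10.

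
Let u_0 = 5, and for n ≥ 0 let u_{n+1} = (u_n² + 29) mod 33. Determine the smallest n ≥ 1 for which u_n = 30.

5

Computing terms: u_0 = 5, u_1 = 21, u_2 = 8, u_3 = 27, u_4 = 32, u_5 = 30, u_6 = 5.
Since u_6 = u_0 = 5, the sequence is periodic with period 6.
The value 30 first appears (with n ≥ 1) at u_5.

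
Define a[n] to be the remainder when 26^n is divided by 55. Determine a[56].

a[1] = 26, a[2] = 16, a[3] = 31, a[4] = 36, a[5] = 1, a[6] = 26.
The sequence repeats with period 5.
So a[56] = a[1 + ((56-1) mod 5)] = a[1] = 26.

26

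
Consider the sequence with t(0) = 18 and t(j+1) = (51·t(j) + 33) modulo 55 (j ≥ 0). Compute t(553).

Listing terms: t(0) = 18, t(1) = 16, t(2) = 24, t(3) = 47, t(4) = 10, t(5) = 48, t(6) = 6, t(7) = 9, t(8) = 52, t(9) = 45, t(10) = 18.
The sequence repeats with period 10.
(553 - 0) mod 10 = 3, so t(553) = t(3) = 47.

47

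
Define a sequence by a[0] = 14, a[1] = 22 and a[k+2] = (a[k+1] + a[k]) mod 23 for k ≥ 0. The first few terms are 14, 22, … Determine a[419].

Computing terms: a[0] = 14,  a[1] = 22,  a[2] = 13,  a[3] = 12,  a[4] = 2,  a[5] = 14,  a[6] = 16,  a[7] = 7,  a[8] = 0,  a[9] = 7,  a[10] = 7,  a[11] = 14,  a[12] = 21,  a[13] = 12,  a[14] = 10,  a[15] = 22,  a[16] = 9,  a[17] = 8,  a[18] = 17,  a[19] = 2,  a[20] = 19,  a[21] = 21,  a[22] = 17,  a[23] = 15,  a[24] = 9,  a[25] = 1,  a[26] = 10,  a[27] = 11,  a[28] = 21,  a[29] = 9,  a[30] = 7,  a[31] = 16,  a[32] = 0,  a[33] = 16,  a[34] = 16,  a[35] = 9,  a[36] = 2,  a[37] = 11,  a[38] = 13,  a[39] = 1,  a[40] = 14,  a[41] = 15,  a[42] = 6,  a[43] = 21,  a[44] = 4,  a[45] = 2,  a[46] = 6,  a[47] = 8,  a[48] = 14,  a[49] = 22.
Since (a[48], a[49]) = (a[0], a[1]) = (14, 22) (two consecutive terms determine the rest), the sequence is periodic with period 48.
(419 - 0) mod 48 = 35, so a[419] = a[35] = 9.

9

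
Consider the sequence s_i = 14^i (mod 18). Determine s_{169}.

14

Computing terms: s_1 = 14,  s_2 = 16,  s_3 = 8,  s_4 = 4,  s_5 = 2,  s_6 = 10,  s_7 = 14.
Since s_7 = s_1 = 14, the sequence is periodic with period 6.
(169 - 1) mod 6 = 0, so s_{169} = s_1 = 14.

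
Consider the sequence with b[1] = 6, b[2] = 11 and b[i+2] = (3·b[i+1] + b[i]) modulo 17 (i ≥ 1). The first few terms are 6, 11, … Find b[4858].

Computing terms: b[1] = 6, b[2] = 11, b[3] = 5, b[4] = 9, b[5] = 15, b[6] = 3, b[7] = 7, b[8] = 7, b[9] = 11, b[10] = 6, b[11] = 12, b[12] = 8, b[13] = 2, b[14] = 14, b[15] = 10, b[16] = 10, b[17] = 6, b[18] = 11.
Since (b[17], b[18]) = (b[1], b[2]) = (6, 11) (two consecutive terms determine the rest), the sequence is periodic with period 16.
(4858 - 1) mod 16 = 9, so b[4858] = b[10] = 6.

6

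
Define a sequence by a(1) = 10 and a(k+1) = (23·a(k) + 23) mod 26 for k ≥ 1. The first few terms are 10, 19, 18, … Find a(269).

12

Computing terms: a(1) = 10,  a(2) = 19,  a(3) = 18,  a(4) = 21,  a(5) = 12,  a(6) = 13,  a(7) = 10.
The sequence repeats with period 6.
So a(269) = a(1 + ((269-1) mod 6)) = a(5) = 12.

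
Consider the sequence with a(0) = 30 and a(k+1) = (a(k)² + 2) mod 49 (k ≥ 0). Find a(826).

11

Listing terms: a(0) = 30; a(1) = 20; a(2) = 10; a(3) = 4; a(4) = 18; a(5) = 32; a(6) = 46; a(7) = 11; a(8) = 25; a(9) = 39; a(10) = 4.
Since a(10) = a(3) = 4, the sequence is eventually periodic: after a pre-period of length 3 it cycles with period 7.
For k ≥ 3, a(k) depends only on (k - 3) mod 7. (826 - 3) mod 7 = 4, so a(826) = a(7) = 11.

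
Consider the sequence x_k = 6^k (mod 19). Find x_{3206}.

Listing terms: x_1 = 6; x_2 = 17; x_3 = 7; x_4 = 4; x_5 = 5; x_6 = 11; x_7 = 9; x_8 = 16; x_9 = 1; x_{10} = 6.
Since x_{10} = x_1 = 6, the sequence is periodic with period 9.
(3206 - 1) mod 9 = 1, so x_{3206} = x_2 = 17.

17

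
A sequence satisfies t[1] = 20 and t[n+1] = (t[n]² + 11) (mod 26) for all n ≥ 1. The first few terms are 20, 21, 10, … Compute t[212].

21

t[1] = 20,  t[2] = 21,  t[3] = 10,  t[4] = 7,  t[5] = 8,  t[6] = 23,  t[7] = 20.
Since t[7] = t[1] = 20, the sequence is periodic with period 6.
(212 - 1) mod 6 = 1, so t[212] = t[2] = 21.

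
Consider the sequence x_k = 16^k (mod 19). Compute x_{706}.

5

Listing terms: x_0 = 1,  x_1 = 16,  x_2 = 9,  x_3 = 11,  x_4 = 5,  x_5 = 4,  x_6 = 7,  x_7 = 17,  x_8 = 6,  x_9 = 1.
The sequence repeats with period 9.
So x_{706} = x_{0 + ((706-0) mod 9)} = x_4 = 5.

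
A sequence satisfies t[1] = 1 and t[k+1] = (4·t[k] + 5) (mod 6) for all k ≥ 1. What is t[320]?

Computing terms: t[1] = 1, t[2] = 3, t[3] = 5, t[4] = 1.
The sequence repeats with period 3.
So t[320] = t[1 + ((320-1) mod 3)] = t[2] = 3.

3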